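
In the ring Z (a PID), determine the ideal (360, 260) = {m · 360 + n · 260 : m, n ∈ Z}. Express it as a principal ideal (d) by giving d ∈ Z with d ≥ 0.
In the PID Z, (a, b) is generated by gcd(a, b). Compute gcd(360, 260) with the extended Euclidean algorithm, tracking rows (r, s, t) with s·360 + t·260 = r:
  row A: (360, 1, 0)   [1·360 + 0·260 = 360]
  row B: (260, 0, 1)   [0·360 + 1·260 = 260]
  360 = 1·260 + 100   → row C = row A − 1·row B = (100, 1, −1)   [check: 1·360 − 1·260 = 100]
  260 = 2·100 + 60   → row D = row B − 2·row C = (60, −2, 3)   [check: −2·360 + 3·260 = 60]
  100 = 1·60 + 40   → row E = row C − 1·row D = (40, 3, −4)   [check: 3·360 − 4·260 = 40]
  60 = 1·40 + 20   → row F = row D − 1·row E = (20, −5, 7)   [check: −5·360 + 7·260 = 20]
  40 = 2·20 + 0   → remainder 0, stop. gcd = 20 (last nonzero row F).
So gcd(360, 260) = 20, with Bézout identity −5·360 + 7·260 = 20. Containment (⊇): the Bézout identity exhibits 20 as an element of (360, 260), giving (20) ⊆ (360, 260). Containment (⊆): since 20 | 360 and 20 | 260 (360 = 20·18, 260 = 20·13), every Z-linear combination of 360 and 260 is divisible by 20, so (360, 260) ⊆ (20). Therefore (360, 260) = (20), d = 20.

Final answer: (360, 260) = (20); d = 20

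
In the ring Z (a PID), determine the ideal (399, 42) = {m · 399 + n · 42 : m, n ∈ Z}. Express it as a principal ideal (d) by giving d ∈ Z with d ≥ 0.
(399, 42) = (21); d = 21

In the PID Z, (a, b) is generated by gcd(a, b). Compute gcd(399, 42) with the extended Euclidean algorithm, tracking rows (r, s, t) with s·399 + t·42 = r:
  row A: (399, 1, 0)   [1·399 + 0·42 = 399]
  row B: (42, 0, 1)   [0·399 + 1·42 = 42]
  399 = 9·42 + 21   → row C = row A − 9·row B = (21, 1, −9)   [check: 1·399 − 9·42 = 21]
  42 = 2·21 + 0   → remainder 0, stop. gcd = 21 (last nonzero row C).
So gcd(399, 42) = 21, with Bézout identity 1·399 − 9·42 = 21. Containment (⊇): the Bézout identity exhibits 21 as an element of (399, 42), giving (21) ⊆ (399, 42). Containment (⊆): since 21 | 399 and 21 | 42 (399 = 21·19, 42 = 21·2), every Z-linear combination of 399 and 42 is divisible by 21, so (399, 42) ⊆ (21). Therefore (399, 42) = (21), d = 21.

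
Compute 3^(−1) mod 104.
3^(−1) ≡ 35 (mod 104)

Apply the extended Euclidean algorithm to (104, 3), tracking rows (r, s, t) with s·104 + t·3 = r. Each division r_prev = q·r_cur + r_new produces the new row as (previous row) − q·(current row):
  row A: (104, 1, 0)   [1·104 + 0·3 = 104]
  row B: (3, 0, 1)   [0·104 + 1·3 = 3]
  104 = 34·3 + 2   → row C = row A − 34·row B = (2, 1, −34)   [check: 1·104 − 34·3 = 2]
  3 = 1·2 + 1   → row D = row B − 1·row C = (1, −1, 35)   [check: −1·104 + 35·3 = 1]
  2 = 2·1 + 0   → remainder 0, stop. gcd = 1 (last nonzero row D).
The gcd is 1, so 3 is invertible mod 104. The last nonzero row gives −1·104 + 35·3 = 1, so t = 35. So 3^(−1) ≡ 35 (mod 104). Verify: 3 · 35 = 105 ≡ 1 (mod 104). ✓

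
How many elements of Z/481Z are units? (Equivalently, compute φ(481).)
An element a ∈ Z/481Z is a unit iff gcd(a, 481) = 1, so the number of units is φ(481). φ is multiplicative, with φ(p^e) = p^e − p^(e−1). Factorise 481 = 13 · 37. Then
  φ(481) = (13 − 1) · (37 − 1) = 12 · 36 = 432.

Final answer: Z/481Z has φ(481) = 432 units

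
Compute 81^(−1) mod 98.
81^(−1) ≡ 23 (mod 98)

Apply the extended Euclidean algorithm to (98, 81), tracking rows (r, s, t) with s·98 + t·81 = r. Each division r_prev = q·r_cur + r_new produces the new row as (previous row) − q·(current row):
  row A: (98, 1, 0)   [1·98 + 0·81 = 98]
  row B: (81, 0, 1)   [0·98 + 1·81 = 81]
  98 = 1·81 + 17   → row C = row A − 1·row B = (17, 1, −1)   [check: 1·98 − 1·81 = 17]
  81 = 4·17 + 13   → row D = row B − 4·row C = (13, −4, 5)   [check: −4·98 + 5·81 = 13]
  17 = 1·13 + 4   → row E = row C − 1·row D = (4, 5, −6)   [check: 5·98 − 6·81 = 4]
  13 = 3·4 + 1   → row F = row D − 3·row E = (1, −19, 23)   [check: −19·98 + 23·81 = 1]
  4 = 4·1 + 0   → remainder 0, stop. gcd = 1 (last nonzero row F).
The gcd is 1, so 81 is invertible mod 98. The last nonzero row gives −19·98 + 23·81 = 1, so t = 23. So 81^(−1) ≡ 23 (mod 98). Verify: 81 · 23 = 1863 ≡ 1 (mod 98). ✓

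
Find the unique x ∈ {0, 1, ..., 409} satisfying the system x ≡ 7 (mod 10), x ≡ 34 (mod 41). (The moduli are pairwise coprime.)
The moduli 10, 41 are pairwise coprime, so by the CRT there is a unique solution mod 10·41 = 410.
Solve by successive substitution. Start with x ≡ 7 (mod 10).
  Combine with x ≡ 34 (mod 41): write x = 7 + 10·t and require 7 + 10·t ≡ 34 (mod 41), i.e. 10·t ≡ 34 − 7 ≡ 27 (mod 41). Since 10^(−1) ≡ 37 (mod 41), t ≡ 37·27 ≡ 15 (mod 41). So x ≡ 7 + 10·15 = 157 (mod 410).
Unique solution in [0, 410): x = 157.

Final answer: x ≡ 157 (mod 410); the representative in [0, 410) is 157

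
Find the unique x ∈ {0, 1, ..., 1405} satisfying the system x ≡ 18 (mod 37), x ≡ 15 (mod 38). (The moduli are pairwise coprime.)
x ≡ 129 (mod 1406); the representative in [0, 1406) is 129

The moduli 37, 38 are pairwise coprime, so by the CRT there is a unique solution mod 37·38 = 1406.
Solve by successive substitution. Start with x ≡ 18 (mod 37).
  Combine with x ≡ 15 (mod 38): write x = 18 + 37·t and require 18 + 37·t ≡ 15 (mod 38), i.e. 37·t ≡ 15 − 18 ≡ 35 (mod 38). Since 37^(−1) ≡ 37 (mod 38), t ≡ 37·35 ≡ 3 (mod 38). So x ≡ 18 + 37·3 = 129 (mod 1406).
Unique solution in [0, 1406): x = 129.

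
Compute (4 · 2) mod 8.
0

Both factors are already reduced mod 8. 4 · 2 = 8. Dividing by 8: 8 = 1·8 + 0. So (4 · 2) mod 8 = 0.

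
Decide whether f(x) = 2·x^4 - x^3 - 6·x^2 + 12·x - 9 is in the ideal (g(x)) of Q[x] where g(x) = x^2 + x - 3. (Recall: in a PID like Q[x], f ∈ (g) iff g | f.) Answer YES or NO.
YES

In Q[x] the ideal (g) consists of all multiples of g, so f ∈ (g) iff g | f, i.e. iff the remainder of f on division by g is 0. Divide f by g (g is monic, so eliminate the leading term of the running remainder at each step):
  leading term 2·x^4: subtract (2·x^2)·g(x) = 2·x^4 + 2·x^3 - 6·x^2, leaving -3·x^3 + 12·x - 9
  leading term -3·x^3: subtract (-3·x)·g(x) = -3·x^3 - 3·x^2 + 9·x, leaving 3·x^2 + 3·x - 9
  leading term 3·x^2: subtract (3)·g(x) = 3·x^2 + 3·x - 9, leaving 0
The remainder is 0, so f(x) = g(x) · h(x) with h(x) = 2·x^2 - 3·x + 3. Hence g | f, i.e. f ∈ (g).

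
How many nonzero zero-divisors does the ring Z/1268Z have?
Z/1268Z has 635 nonzero zero-divisors

In Z/1268Z each nonzero element is either a unit (gcd with 1268 is 1) or a zero-divisor (gcd > 1). The number of units is φ(1268): factorise 1268 = 2^2 · 317, so φ(1268) = (2^2 − 2^1) · (317 − 1) = 2 · 316 = 632. The nonzero elements number 1268 − 1 = 1267. Hence the nonzero zero-divisors number 1267 − 632 = 635.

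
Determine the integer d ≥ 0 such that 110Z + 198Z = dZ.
(110, 198) = (22); d = 22

In the PID Z, (a, b) is generated by gcd(a, b). Compute gcd(198, 110) with the extended Euclidean algorithm, tracking rows (r, s, t) with s·198 + t·110 = r:
  row A: (198, 1, 0)   [1·198 + 0·110 = 198]
  row B: (110, 0, 1)   [0·198 + 1·110 = 110]
  198 = 1·110 + 88   → row C = row A − 1·row B = (88, 1, −1)   [check: 1·198 − 1·110 = 88]
  110 = 1·88 + 22   → row D = row B − 1·row C = (22, −1, 2)   [check: −1·198 + 2·110 = 22]
  88 = 4·22 + 0   → remainder 0, stop. gcd = 22 (last nonzero row D).
So gcd(110, 198) = 22, with Bézout identity −1·198 + 2·110 = 22. Containment (⊇): the Bézout identity exhibits 22 as an element of (110, 198), giving (22) ⊆ (110, 198). Containment (⊆): since 22 | 110 and 22 | 198 (110 = 22·5, 198 = 22·9), every Z-linear combination of 110 and 198 is divisible by 22, so (110, 198) ⊆ (22). Therefore (110, 198) = (22), d = 22.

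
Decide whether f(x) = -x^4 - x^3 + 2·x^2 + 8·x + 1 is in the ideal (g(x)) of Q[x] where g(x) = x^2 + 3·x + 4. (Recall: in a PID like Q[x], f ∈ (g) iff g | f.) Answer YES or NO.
In Q[x] the ideal (g) consists of all multiples of g, so f ∈ (g) iff g | f, i.e. iff the remainder of f on division by g is 0. Divide f by g (g is monic, so eliminate the leading term of the running remainder at each step):
  leading term -x^4: subtract (-x^2)·g(x) = -x^4 - 3·x^3 - 4·x^2, leaving 2·x^3 + 6·x^2 + 8·x + 1
  leading term 2·x^3: subtract (2·x)·g(x) = 2·x^3 + 6·x^2 + 8·x, leaving 1
The remainder r(x) = 1 ≠ 0 (and deg r < deg g), so g ∤ f, i.e. f ∉ (g).

Final answer: NO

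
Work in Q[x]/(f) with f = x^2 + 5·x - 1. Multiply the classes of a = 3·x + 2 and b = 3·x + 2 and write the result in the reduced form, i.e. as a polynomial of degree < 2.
a · b ≡ 13 - 33·x (mod f(x))

First multiply in Q[x] without reducing: a · b = 9·x^2 + 12·x + 4. Now divide by f(x) = x^2 + 5·x - 1, eliminating the leading term at each step:
  leading term 9·x^2: subtract (9)·f(x) = 9·x^2 + 45·x - 9, leaving 13 - 33·x
The degree is now < 2, so this is the remainder. Hence a · b ≡ 13 - 33·x in Q[x]/(f).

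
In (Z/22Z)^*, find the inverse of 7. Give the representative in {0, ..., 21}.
7^(−1) ≡ 19 (mod 22)

Apply the extended Euclidean algorithm to (22, 7), tracking rows (r, s, t) with s·22 + t·7 = r. Each division r_prev = q·r_cur + r_new produces the new row as (previous row) − q·(current row):
  row A: (22, 1, 0)   [1·22 + 0·7 = 22]
  row B: (7, 0, 1)   [0·22 + 1·7 = 7]
  22 = 3·7 + 1   → row C = row A − 3·row B = (1, 1, −3)   [check: 1·22 − 3·7 = 1]
  7 = 7·1 + 0   → remainder 0, stop. gcd = 1 (last nonzero row C).
The gcd is 1, so 7 is invertible mod 22. The last nonzero row gives 1·22 − 3·7 = 1, so t = −3. So 7^(−1) ≡ −3 ≡ 19 (mod 22). Verify: 7 · 19 = 133 ≡ 1 (mod 22). ✓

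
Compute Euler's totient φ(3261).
φ(3261) = 2172

φ is multiplicative, with φ(p^e) = p^e − p^(e−1). Factorise 3261 = 3 · 1087. Then
  φ(3261) = (3 − 1) · (1087 − 1) = 2 · 1086 = 2172.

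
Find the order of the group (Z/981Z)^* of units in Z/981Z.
(Z/981Z)^* consists of the classes a with gcd(a, 981) = 1, so its order is φ(981). φ is multiplicative, with φ(p^e) = p^e − p^(e−1). Factorise 981 = 3^2 · 109. Then
  φ(981) = (3^2 − 3^1) · (109 − 1) = 6 · 108 = 648.
Thus |(Z/981Z)^*| = 648.

Final answer: |(Z/981Z)^*| = 648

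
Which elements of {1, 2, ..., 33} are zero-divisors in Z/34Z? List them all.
An element a ∈ Z/34Z (with a ≠ 0) is a zero-divisor iff gcd(a, 34) > 1 (because a is a unit precisely when gcd(a, n) = 1, and in Z/nZ every nonzero, non-unit element is a zero-divisor). Scan a = 1, ..., 33 and keep those with gcd(a, 34) > 1:
  gcd(2, 34) = 2, gcd(4, 34) = 2, gcd(6, 34) = 2, gcd(8, 34) = 2, gcd(10, 34) = 2, gcd(12, 34) = 2, gcd(14, 34) = 2, gcd(16, 34) = 2, gcd(17, 34) = 17, gcd(18, 34) = 2, gcd(20, 34) = 2, gcd(22, 34) = 2, gcd(24, 34) = 2, gcd(26, 34) = 2, gcd(28, 34) = 2, gcd(30, 34) = 2, gcd(32, 34) = 2.
All other a ∈ {1, ..., 33} have gcd(a, 34) = 1 and are units. So the nonzero zero-divisors are exactly the 17 values of a appearing in this scan.

Final answer: nonzero zero-divisors of Z/34Z = {2, 4, 6, 8, 10, 12, 14, 16, 17, 18, 20, 22, 24, 26, 28, 30, 32}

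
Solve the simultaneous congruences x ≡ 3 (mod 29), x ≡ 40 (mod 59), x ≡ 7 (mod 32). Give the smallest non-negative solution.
x ≡ 42343 (mod 54752); the representative in [0, 54752) is 42343

The moduli 29, 59, 32 are pairwise coprime, so by the CRT there is a unique solution mod 29·59·32 = 54752.
Solve by successive substitution. Start with x ≡ 3 (mod 29).
  Combine with x ≡ 40 (mod 59): write x = 3 + 29·t and require 3 + 29·t ≡ 40 (mod 59), i.e. 29·t ≡ 40 − 3 ≡ 37 (mod 59). Since 29^(−1) ≡ 57 (mod 59), t ≡ 57·37 ≡ 44 (mod 59). So x ≡ 3 + 29·44 = 1279 (mod 1711).
  Combine with x ≡ 7 (mod 32): write x = 1279 + 1711·t and require 1279 + 1711·t ≡ 7 (mod 32), i.e. 1711·t ≡ 7 − 1279 ≡ 8 (mod 32). Since 1711^(−1) ≡ 15 (mod 32) (1711 ≡ 15 (mod 32)), t ≡ 15·8 ≡ 24 (mod 32). So x ≡ 1279 + 1711·24 = 42343 (mod 54752).
Unique solution in [0, 54752): x = 42343.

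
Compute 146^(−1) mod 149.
146^(−1) ≡ 99 (mod 149)

Apply the extended Euclidean algorithm to (149, 146), tracking rows (r, s, t) with s·149 + t·146 = r. Each division r_prev = q·r_cur + r_new produces the new row as (previous row) − q·(current row):
  row A: (149, 1, 0)   [1·149 + 0·146 = 149]
  row B: (146, 0, 1)   [0·149 + 1·146 = 146]
  149 = 1·146 + 3   → row C = row A − 1·row B = (3, 1, −1)   [check: 1·149 − 1·146 = 3]
  146 = 48·3 + 2   → row D = row B − 48·row C = (2, −48, 49)   [check: −48·149 + 49·146 = 2]
  3 = 1·2 + 1   → row E = row C − 1·row D = (1, 49, −50)   [check: 49·149 − 50·146 = 1]
  2 = 2·1 + 0   → remainder 0, stop. gcd = 1 (last nonzero row E).
The gcd is 1, so 146 is invertible mod 149. The last nonzero row gives 49·149 − 50·146 = 1, so t = −50. So 146^(−1) ≡ −50 ≡ 99 (mod 149). Verify: 146 · 99 = 14454 ≡ 1 (mod 149). ✓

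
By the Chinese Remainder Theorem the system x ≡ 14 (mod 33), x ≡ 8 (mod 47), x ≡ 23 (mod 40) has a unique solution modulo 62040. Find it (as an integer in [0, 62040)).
The moduli 33, 47, 40 are pairwise coprime, so by the CRT there is a unique solution mod 33·47·40 = 62040.
Solve by successive substitution. Start with x ≡ 14 (mod 33).
  Combine with x ≡ 8 (mod 47): write x = 14 + 33·t and require 14 + 33·t ≡ 8 (mod 47), i.e. 33·t ≡ 8 − 14 ≡ 41 (mod 47). Since 33^(−1) ≡ 10 (mod 47), t ≡ 10·41 ≡ 34 (mod 47). So x ≡ 14 + 33·34 = 1136 (mod 1551).
  Combine with x ≡ 23 (mod 40): write x = 1136 + 1551·t and require 1136 + 1551·t ≡ 23 (mod 40), i.e. 1551·t ≡ 23 − 1136 ≡ 7 (mod 40). Since 1551^(−1) ≡ 31 (mod 40) (1551 ≡ 31 (mod 40)), t ≡ 31·7 ≡ 17 (mod 40). So x ≡ 1136 + 1551·17 = 27503 (mod 62040).
Unique solution in [0, 62040): x = 27503.

Final answer: x ≡ 27503 (mod 62040); the representative in [0, 62040) is 27503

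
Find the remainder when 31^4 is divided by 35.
11

Use repeated squaring. Binary(4) = 100. Walk through the bits of the exponent 4 left-to-right: at each bit after the leading one, square the running value, then multiply by 31 if the bit is 1 (always reducing mod 35):
  bit 1 = 1 (leading): start with 31.
  bit 2 = 0: square 31^2 = 961 ≡ 16 (mod 35).
  bit 3 = 0: square 16^2 = 256 ≡ 11 (mod 35).
Final value: 31^4 ≡ 11 (mod 35).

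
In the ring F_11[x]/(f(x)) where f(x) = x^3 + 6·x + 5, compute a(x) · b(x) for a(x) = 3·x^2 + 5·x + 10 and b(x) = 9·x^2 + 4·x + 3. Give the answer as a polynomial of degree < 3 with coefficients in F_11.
a · b ≡ x^2 + 7·x + 9 (mod f(x))

Multiply as integer polynomials: a · b = 27·x^4 + 57·x^3 + 119·x^2 + 55·x + 30. Reducing coefficients mod 11: a · b ≡ 5·x^4 + 2·x^3 + 9·x^2 + 8. Now divide by f(x) = x^3 + 6·x + 5 in F_11[x], eliminating the leading term at each step:
  leading term 5·x^4: subtract (5·x)·f(x) = 5·x^4 + 8·x^2 + 3·x, leaving 2·x^3 + x^2 + 8·x + 8 (coefficients mod 11)
  leading term 2·x^3: subtract (2)·f(x) = 2·x^3 + x + 10, leaving x^2 + 7·x + 9 (coefficients mod 11)
The degree is now < 3, so this is the remainder. Hence a · b ≡ x^2 + 7·x + 9 in F_11[x]/(f).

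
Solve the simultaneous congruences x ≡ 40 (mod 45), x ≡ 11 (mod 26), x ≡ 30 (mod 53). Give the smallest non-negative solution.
The moduli 45, 26, 53 are pairwise coprime, so by the CRT there is a unique solution mod 45·26·53 = 62010.
Solve by successive substitution. Start with x ≡ 40 (mod 45).
  Combine with x ≡ 11 (mod 26): write x = 40 + 45·t and require 40 + 45·t ≡ 11 (mod 26), i.e. 45·t ≡ 11 − 40 ≡ 23 (mod 26). Since 45^(−1) ≡ 11 (mod 26) (45 ≡ 19 (mod 26)), t ≡ 11·23 ≡ 19 (mod 26). So x ≡ 40 + 45·19 = 895 (mod 1170).
  Combine with x ≡ 30 (mod 53): write x = 895 + 1170·t and require 895 + 1170·t ≡ 30 (mod 53), i.e. 1170·t ≡ 30 − 895 ≡ 36 (mod 53). Since 1170^(−1) ≡ 40 (mod 53) (1170 ≡ 4 (mod 53)), t ≡ 40·36 ≡ 9 (mod 53). So x ≡ 895 + 1170·9 = 11425 (mod 62010).
Unique solution in [0, 62010): x = 11425.

Final answer: x ≡ 11425 (mod 62010); the representative in [0, 62010) is 11425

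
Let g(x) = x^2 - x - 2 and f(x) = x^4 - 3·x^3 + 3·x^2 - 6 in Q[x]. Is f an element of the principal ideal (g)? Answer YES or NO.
NO

In Q[x] the ideal (g) consists of all multiples of g, so f ∈ (g) iff g | f, i.e. iff the remainder of f on division by g is 0. Divide f by g (g is monic, so eliminate the leading term of the running remainder at each step):
  leading term x^4: subtract (x^2)·g(x) = x^4 - x^3 - 2·x^2, leaving -2·x^3 + 5·x^2 - 6
  leading term -2·x^3: subtract (-2·x)·g(x) = -2·x^3 + 2·x^2 + 4·x, leaving 3·x^2 - 4·x - 6
  leading term 3·x^2: subtract (3)·g(x) = 3·x^2 - 3·x - 6, leaving -x
The remainder r(x) = -x ≠ 0 (and deg r < deg g), so g ∤ f, i.e. f ∉ (g).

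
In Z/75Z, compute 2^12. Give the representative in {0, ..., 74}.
Use repeated squaring. Binary(12) = 1100. Walk through the bits of the exponent 12 left-to-right: at each bit after the leading one, square the running value, then multiply by 2 if the bit is 1 (always reducing mod 75):
  bit 1 = 1 (leading): start with 2.
  bit 2 = 1: square 2^2 = 4; bit is 1, so multiply 4·2 = 8 (mod 75).
  bit 3 = 0: square 8^2 = 64 (mod 75).
  bit 4 = 0: square 64^2 = 4096 ≡ 46 (mod 75).
Final value: 2^12 ≡ 46 (mod 75).

Final answer: 46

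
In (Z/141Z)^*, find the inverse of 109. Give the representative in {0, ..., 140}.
109^(−1) ≡ 22 (mod 141)

Apply the extended Euclidean algorithm to (141, 109), tracking rows (r, s, t) with s·141 + t·109 = r. Each division r_prev = q·r_cur + r_new produces the new row as (previous row) − q·(current row):
  row A: (141, 1, 0)   [1·141 + 0·109 = 141]
  row B: (109, 0, 1)   [0·141 + 1·109 = 109]
  141 = 1·109 + 32   → row C = row A − 1·row B = (32, 1, −1)   [check: 1·141 − 1·109 = 32]
  109 = 3·32 + 13   → row D = row B − 3·row C = (13, −3, 4)   [check: −3·141 + 4·109 = 13]
  32 = 2·13 + 6   → row E = row C − 2·row D = (6, 7, −9)   [check: 7·141 − 9·109 = 6]
  13 = 2·6 + 1   → row F = row D − 2·row E = (1, −17, 22)   [check: −17·141 + 22·109 = 1]
  6 = 6·1 + 0   → remainder 0, stop. gcd = 1 (last nonzero row F).
The gcd is 1, so 109 is invertible mod 141. The last nonzero row gives −17·141 + 22·109 = 1, so t = 22. So 109^(−1) ≡ 22 (mod 141). Verify: 109 · 22 = 2398 ≡ 1 (mod 141). ✓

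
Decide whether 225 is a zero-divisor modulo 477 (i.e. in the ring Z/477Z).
YES

gcd(225, 477) = 9 > 1, so 225 is not a unit in Z/477Z. In Z/nZ every nonzero non-unit is a zero-divisor: explicitly, take b = 477/gcd = 53 ≠ 0 (mod 477); then 225·53 = 11925 = 25·477, i.e. 225·53 ≡ 0 (mod 477). So 225 is a zero-divisor.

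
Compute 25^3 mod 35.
Use repeated squaring. Binary(3) = 11. Walk through the bits of the exponent 3 left-to-right: at each bit after the leading one, square the running value, then multiply by 25 if the bit is 1 (always reducing mod 35):
  bit 1 = 1 (leading): start with 25.
  bit 2 = 1: square 25^2 = 625 ≡ 30; bit is 1, so multiply 30·25 = 750 ≡ 15 (mod 35).
Final value: 25^3 ≡ 15 (mod 35).

Final answer: 15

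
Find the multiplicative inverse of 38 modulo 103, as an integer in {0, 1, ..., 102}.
Apply the extended Euclidean algorithm to (103, 38), tracking rows (r, s, t) with s·103 + t·38 = r. Each division r_prev = q·r_cur + r_new produces the new row as (previous row) − q·(current row):
  row A: (103, 1, 0)   [1·103 + 0·38 = 103]
  row B: (38, 0, 1)   [0·103 + 1·38 = 38]
  103 = 2·38 + 27   → row C = row A − 2·row B = (27, 1, −2)   [check: 1·103 − 2·38 = 27]
  38 = 1·27 + 11   → row D = row B − 1·row C = (11, −1, 3)   [check: −1·103 + 3·38 = 11]
  27 = 2·11 + 5   → row E = row C − 2·row D = (5, 3, −8)   [check: 3·103 − 8·38 = 5]
  11 = 2·5 + 1   → row F = row D − 2·row E = (1, −7, 19)   [check: −7·103 + 19·38 = 1]
  5 = 5·1 + 0   → remainder 0, stop. gcd = 1 (last nonzero row F).
The gcd is 1, so 38 is invertible mod 103. The last nonzero row gives −7·103 + 19·38 = 1, so t = 19. So 38^(−1) ≡ 19 (mod 103). Verify: 38 · 19 = 722 ≡ 1 (mod 103). ✓

Final answer: 38^(−1) ≡ 19 (mod 103)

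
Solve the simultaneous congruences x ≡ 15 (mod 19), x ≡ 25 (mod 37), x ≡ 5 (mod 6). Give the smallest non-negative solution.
x ≡ 395 (mod 4218); the representative in [0, 4218) is 395

The moduli 19, 37, 6 are pairwise coprime, so by the CRT there is a unique solution mod 19·37·6 = 4218.
Solve by successive substitution. Start with x ≡ 15 (mod 19).
  Combine with x ≡ 25 (mod 37): write x = 15 + 19·t and require 15 + 19·t ≡ 25 (mod 37), i.e. 19·t ≡ 25 − 15 ≡ 10 (mod 37). Since 19^(−1) ≡ 2 (mod 37), t ≡ 2·10 ≡ 20 (mod 37). So x ≡ 15 + 19·20 = 395 (mod 703).
  Combine with x ≡ 5 (mod 6): write x = 395 + 703·t and require 395 + 703·t ≡ 5 (mod 6), i.e. 703·t ≡ 5 − 395 ≡ 0 (mod 6). Since 703^(−1) ≡ 1 (mod 6) (703 ≡ 1 (mod 6)), t ≡ 1·0 ≡ 0 (mod 6). So x ≡ 395 + 703·0 = 395 (mod 4218).
Unique solution in [0, 4218): x = 395.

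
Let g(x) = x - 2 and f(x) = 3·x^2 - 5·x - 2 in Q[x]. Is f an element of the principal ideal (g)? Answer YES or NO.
YES

In Q[x] the ideal (g) consists of all multiples of g, so f ∈ (g) iff g | f, i.e. iff the remainder of f on division by g is 0. Divide f by g (g is monic, so eliminate the leading term of the running remainder at each step):
  leading term 3·x^2: subtract (3·x)·g(x) = 3·x^2 - 6·x, leaving x - 2
  leading term x: subtract (1)·g(x) = x - 2, leaving 0
The remainder is 0, so f(x) = g(x) · h(x) with h(x) = 3·x + 1. Hence g | f, i.e. f ∈ (g).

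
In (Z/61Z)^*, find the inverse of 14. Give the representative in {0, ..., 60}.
14^(−1) ≡ 48 (mod 61)

Apply the extended Euclidean algorithm to (61, 14), tracking rows (r, s, t) with s·61 + t·14 = r. Each division r_prev = q·r_cur + r_new produces the new row as (previous row) − q·(current row):
  row A: (61, 1, 0)   [1·61 + 0·14 = 61]
  row B: (14, 0, 1)   [0·61 + 1·14 = 14]
  61 = 4·14 + 5   → row C = row A − 4·row B = (5, 1, −4)   [check: 1·61 − 4·14 = 5]
  14 = 2·5 + 4   → row D = row B − 2·row C = (4, −2, 9)   [check: −2·61 + 9·14 = 4]
  5 = 1·4 + 1   → row E = row C − 1·row D = (1, 3, −13)   [check: 3·61 − 13·14 = 1]
  4 = 4·1 + 0   → remainder 0, stop. gcd = 1 (last nonzero row E).
The gcd is 1, so 14 is invertible mod 61. The last nonzero row gives 3·61 − 13·14 = 1, so t = −13. So 14^(−1) ≡ −13 ≡ 48 (mod 61). Verify: 14 · 48 = 672 ≡ 1 (mod 61). ✓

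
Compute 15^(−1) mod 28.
15^(−1) ≡ 15 (mod 28)

Apply the extended Euclidean algorithm to (28, 15), tracking rows (r, s, t) with s·28 + t·15 = r. Each division r_prev = q·r_cur + r_new produces the new row as (previous row) − q·(current row):
  row A: (28, 1, 0)   [1·28 + 0·15 = 28]
  row B: (15, 0, 1)   [0·28 + 1·15 = 15]
  28 = 1·15 + 13   → row C = row A − 1·row B = (13, 1, −1)   [check: 1·28 − 1·15 = 13]
  15 = 1·13 + 2   → row D = row B − 1·row C = (2, −1, 2)   [check: −1·28 + 2·15 = 2]
  13 = 6·2 + 1   → row E = row C − 6·row D = (1, 7, −13)   [check: 7·28 − 13·15 = 1]
  2 = 2·1 + 0   → remainder 0, stop. gcd = 1 (last nonzero row E).
The gcd is 1, so 15 is invertible mod 28. The last nonzero row gives 7·28 − 13·15 = 1, so t = −13. So 15^(−1) ≡ −13 ≡ 15 (mod 28). Verify: 15 · 15 = 225 ≡ 1 (mod 28). ✓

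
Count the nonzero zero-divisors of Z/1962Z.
In Z/1962Z each nonzero element is either a unit (gcd with 1962 is 1) or a zero-divisor (gcd > 1). The number of units is φ(1962): factorise 1962 = 2 · 3^2 · 109, so φ(1962) = (2 − 1) · (3^2 − 3^1) · (109 − 1) = 1 · 6 · 108 = 648. The nonzero elements number 1962 − 1 = 1961. Hence the nonzero zero-divisors number 1961 − 648 = 1313.

Final answer: Z/1962Z has 1313 nonzero zero-divisors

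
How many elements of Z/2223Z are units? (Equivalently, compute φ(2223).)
An element a ∈ Z/2223Z is a unit iff gcd(a, 2223) = 1, so the number of units is φ(2223). φ is multiplicative, with φ(p^e) = p^e − p^(e−1). Factorise 2223 = 3^2 · 13 · 19. Then
  φ(2223) = (3^2 − 3^1) · (13 − 1) · (19 − 1) = 6 · 12 · 18 = 1296.

Final answer: Z/2223Z has φ(2223) = 1296 units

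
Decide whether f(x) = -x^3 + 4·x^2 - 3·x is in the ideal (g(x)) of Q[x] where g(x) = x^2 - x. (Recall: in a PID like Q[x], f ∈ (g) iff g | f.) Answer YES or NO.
YES

In Q[x] the ideal (g) consists of all multiples of g, so f ∈ (g) iff g | f, i.e. iff the remainder of f on division by g is 0. Divide f by g (g is monic, so eliminate the leading term of the running remainder at each step):
  leading term -x^3: subtract (-x)·g(x) = -x^3 + x^2, leaving 3·x^2 - 3·x
  leading term 3·x^2: subtract (3)·g(x) = 3·x^2 - 3·x, leaving 0
The remainder is 0, so f(x) = g(x) · h(x) with h(x) = 3 - x. Hence g | f, i.e. f ∈ (g).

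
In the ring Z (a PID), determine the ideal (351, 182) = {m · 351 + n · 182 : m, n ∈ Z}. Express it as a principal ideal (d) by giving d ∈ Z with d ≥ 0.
In the PID Z, (a, b) is generated by gcd(a, b). Compute gcd(351, 182) with the extended Euclidean algorithm, tracking rows (r, s, t) with s·351 + t·182 = r:
  row A: (351, 1, 0)   [1·351 + 0·182 = 351]
  row B: (182, 0, 1)   [0·351 + 1·182 = 182]
  351 = 1·182 + 169   → row C = row A − 1·row B = (169, 1, −1)   [check: 1·351 − 1·182 = 169]
  182 = 1·169 + 13   → row D = row B − 1·row C = (13, −1, 2)   [check: −1·351 + 2·182 = 13]
  169 = 13·13 + 0   → remainder 0, stop. gcd = 13 (last nonzero row D).
So gcd(351, 182) = 13, with Bézout identity −1·351 + 2·182 = 13. Containment (⊇): the Bézout identity exhibits 13 as an element of (351, 182), giving (13) ⊆ (351, 182). Containment (⊆): since 13 | 351 and 13 | 182 (351 = 13·27, 182 = 13·14), every Z-linear combination of 351 and 182 is divisible by 13, so (351, 182) ⊆ (13). Therefore (351, 182) = (13), d = 13.

Final answer: (351, 182) = (13); d = 13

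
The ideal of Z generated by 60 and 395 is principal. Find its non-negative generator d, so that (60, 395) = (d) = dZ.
In the PID Z, (a, b) is generated by gcd(a, b). Compute gcd(395, 60) with the extended Euclidean algorithm, tracking rows (r, s, t) with s·395 + t·60 = r:
  row A: (395, 1, 0)   [1·395 + 0·60 = 395]
  row B: (60, 0, 1)   [0·395 + 1·60 = 60]
  395 = 6·60 + 35   → row C = row A − 6·row B = (35, 1, −6)   [check: 1·395 − 6·60 = 35]
  60 = 1·35 + 25   → row D = row B − 1·row C = (25, −1, 7)   [check: −1·395 + 7·60 = 25]
  35 = 1·25 + 10   → row E = row C − 1·row D = (10, 2, −13)   [check: 2·395 − 13·60 = 10]
  25 = 2·10 + 5   → row F = row D − 2·row E = (5, −5, 33)   [check: −5·395 + 33·60 = 5]
  10 = 2·5 + 0   → remainder 0, stop. gcd = 5 (last nonzero row F).
So gcd(60, 395) = 5, with Bézout identity −5·395 + 33·60 = 5. Containment (⊇): the Bézout identity exhibits 5 as an element of (60, 395), giving (5) ⊆ (60, 395). Containment (⊆): since 5 | 60 and 5 | 395 (60 = 5·12, 395 = 5·79), every Z-linear combination of 60 and 395 is divisible by 5, so (60, 395) ⊆ (5). Therefore (60, 395) = (5), d = 5.

Final answer: (60, 395) = (5); d = 5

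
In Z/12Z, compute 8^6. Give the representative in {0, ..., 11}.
4

Use repeated squaring. Binary(6) = 110. Walk through the bits of the exponent 6 left-to-right: at each bit after the leading one, square the running value, then multiply by 8 if the bit is 1 (always reducing mod 12):
  bit 1 = 1 (leading): start with 8.
  bit 2 = 1: square 8^2 = 64 ≡ 4; bit is 1, so multiply 4·8 = 32 ≡ 8 (mod 12).
  bit 3 = 0: square 8^2 = 64 ≡ 4 (mod 12).
Final value: 8^6 ≡ 4 (mod 12).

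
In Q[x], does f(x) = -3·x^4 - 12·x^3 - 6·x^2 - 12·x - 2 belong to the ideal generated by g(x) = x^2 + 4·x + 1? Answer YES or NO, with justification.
In Q[x] the ideal (g) consists of all multiples of g, so f ∈ (g) iff g | f, i.e. iff the remainder of f on division by g is 0. Divide f by g (g is monic, so eliminate the leading term of the running remainder at each step):
  leading term -3·x^4: subtract (-3·x^2)·g(x) = -3·x^4 - 12·x^3 - 3·x^2, leaving -3·x^2 - 12·x - 2
  leading term -3·x^2: subtract (-3)·g(x) = -3·x^2 - 12·x - 3, leaving 1
The remainder r(x) = 1 ≠ 0 (and deg r < deg g), so g ∤ f, i.e. f ∉ (g).

Final answer: NO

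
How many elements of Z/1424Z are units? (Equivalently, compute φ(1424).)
Z/1424Z has φ(1424) = 704 units

An element a ∈ Z/1424Z is a unit iff gcd(a, 1424) = 1, so the number of units is φ(1424). φ is multiplicative, with φ(p^e) = p^e − p^(e−1). Factorise 1424 = 2^4 · 89. Then
  φ(1424) = (2^4 − 2^3) · (89 − 1) = 8 · 88 = 704.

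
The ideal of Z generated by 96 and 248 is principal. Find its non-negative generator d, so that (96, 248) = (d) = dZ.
In the PID Z, (a, b) is generated by gcd(a, b). Compute gcd(248, 96) with the extended Euclidean algorithm, tracking rows (r, s, t) with s·248 + t·96 = r:
  row A: (248, 1, 0)   [1·248 + 0·96 = 248]
  row B: (96, 0, 1)   [0·248 + 1·96 = 96]
  248 = 2·96 + 56   → row C = row A − 2·row B = (56, 1, −2)   [check: 1·248 − 2·96 = 56]
  96 = 1·56 + 40   → row D = row B − 1·row C = (40, −1, 3)   [check: −1·248 + 3·96 = 40]
  56 = 1·40 + 16   → row E = row C − 1·row D = (16, 2, −5)   [check: 2·248 − 5·96 = 16]
  40 = 2·16 + 8   → row F = row D − 2·row E = (8, −5, 13)   [check: −5·248 + 13·96 = 8]
  16 = 2·8 + 0   → remainder 0, stop. gcd = 8 (last nonzero row F).
So gcd(96, 248) = 8, with Bézout identity −5·248 + 13·96 = 8. Containment (⊇): the Bézout identity exhibits 8 as an element of (96, 248), giving (8) ⊆ (96, 248). Containment (⊆): since 8 | 96 and 8 | 248 (96 = 8·12, 248 = 8·31), every Z-linear combination of 96 and 248 is divisible by 8, so (96, 248) ⊆ (8). Therefore (96, 248) = (8), d = 8.

Final answer: (96, 248) = (8); d = 8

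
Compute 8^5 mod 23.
Use repeated squaring. Binary(5) = 101. Walk through the bits of the exponent 5 left-to-right: at each bit after the leading one, square the running value, then multiply by 8 if the bit is 1 (always reducing mod 23):
  bit 1 = 1 (leading): start with 8.
  bit 2 = 0: square 8^2 = 64 ≡ 18 (mod 23).
  bit 3 = 1: square 18^2 = 324 ≡ 2; bit is 1, so multiply 2·8 = 16 (mod 23).
Final value: 8^5 ≡ 16 (mod 23).

Final answer: 16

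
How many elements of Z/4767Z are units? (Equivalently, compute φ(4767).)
Z/4767Z has φ(4767) = 2712 units

An element a ∈ Z/4767Z is a unit iff gcd(a, 4767) = 1, so the number of units is φ(4767). φ is multiplicative, with φ(p^e) = p^e − p^(e−1). Factorise 4767 = 3 · 7 · 227. Then
  φ(4767) = (3 − 1) · (7 − 1) · (227 − 1) = 2 · 6 · 226 = 2712.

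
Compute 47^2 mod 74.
Use repeated squaring. Binary(2) = 10. Walk through the bits of the exponent 2 left-to-right: at each bit after the leading one, square the running value, then multiply by 47 if the bit is 1 (always reducing mod 74):
  bit 1 = 1 (leading): start with 47.
  bit 2 = 0: square 47^2 = 2209 ≡ 63 (mod 74).
Final value: 47^2 ≡ 63 (mod 74).

Final answer: 63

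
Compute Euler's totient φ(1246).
φ(1246) = 528

φ is multiplicative, with φ(p^e) = p^e − p^(e−1). Factorise 1246 = 2 · 7 · 89. Then
  φ(1246) = (2 − 1) · (7 − 1) · (89 − 1) = 1 · 6 · 88 = 528.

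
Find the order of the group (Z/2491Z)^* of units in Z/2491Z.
|(Z/2491Z)^*| = 2392

(Z/2491Z)^* consists of the classes a with gcd(a, 2491) = 1, so its order is φ(2491). φ is multiplicative, with φ(p^e) = p^e − p^(e−1). Factorise 2491 = 47 · 53. Then
  φ(2491) = (47 − 1) · (53 − 1) = 46 · 52 = 2392.
Thus |(Z/2491Z)^*| = 2392.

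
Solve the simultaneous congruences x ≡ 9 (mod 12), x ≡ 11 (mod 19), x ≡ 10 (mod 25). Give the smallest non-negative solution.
x ≡ 885 (mod 5700); the representative in [0, 5700) is 885

The moduli 12, 19, 25 are pairwise coprime, so by the CRT there is a unique solution mod 12·19·25 = 5700.
Solve by successive substitution. Start with x ≡ 9 (mod 12).
  Combine with x ≡ 11 (mod 19): write x = 9 + 12·t and require 9 + 12·t ≡ 11 (mod 19), i.e. 12·t ≡ 11 − 9 ≡ 2 (mod 19). Since 12^(−1) ≡ 8 (mod 19), t ≡ 8·2 ≡ 16 (mod 19). So x ≡ 9 + 12·16 = 201 (mod 228).
  Combine with x ≡ 10 (mod 25): write x = 201 + 228·t and require 201 + 228·t ≡ 10 (mod 25), i.e. 228·t ≡ 10 − 201 ≡ 9 (mod 25). Since 228^(−1) ≡ 17 (mod 25) (228 ≡ 3 (mod 25)), t ≡ 17·9 ≡ 3 (mod 25). So x ≡ 201 + 228·3 = 885 (mod 5700).
Unique solution in [0, 5700): x = 885.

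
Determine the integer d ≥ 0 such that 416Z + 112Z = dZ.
(416, 112) = (16); d = 16

In the PID Z, (a, b) is generated by gcd(a, b). Compute gcd(416, 112) with the extended Euclidean algorithm, tracking rows (r, s, t) with s·416 + t·112 = r:
  row A: (416, 1, 0)   [1·416 + 0·112 = 416]
  row B: (112, 0, 1)   [0·416 + 1·112 = 112]
  416 = 3·112 + 80   → row C = row A − 3·row B = (80, 1, −3)   [check: 1·416 − 3·112 = 80]
  112 = 1·80 + 32   → row D = row B − 1·row C = (32, −1, 4)   [check: −1·416 + 4·112 = 32]
  80 = 2·32 + 16   → row E = row C − 2·row D = (16, 3, −11)   [check: 3·416 − 11·112 = 16]
  32 = 2·16 + 0   → remainder 0, stop. gcd = 16 (last nonzero row E).
So gcd(416, 112) = 16, with Bézout identity 3·416 − 11·112 = 16. Containment (⊇): the Bézout identity exhibits 16 as an element of (416, 112), giving (16) ⊆ (416, 112). Containment (⊆): since 16 | 416 and 16 | 112 (416 = 16·26, 112 = 16·7), every Z-linear combination of 416 and 112 is divisible by 16, so (416, 112) ⊆ (16). Therefore (416, 112) = (16), d = 16.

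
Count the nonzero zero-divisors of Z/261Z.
In Z/261Z each nonzero element is either a unit (gcd with 261 is 1) or a zero-divisor (gcd > 1). The number of units is φ(261): factorise 261 = 3^2 · 29, so φ(261) = (3^2 − 3^1) · (29 − 1) = 6 · 28 = 168. The nonzero elements number 261 − 1 = 260. Hence the nonzero zero-divisors number 260 − 168 = 92.

Final answer: Z/261Z has 92 nonzero zero-divisors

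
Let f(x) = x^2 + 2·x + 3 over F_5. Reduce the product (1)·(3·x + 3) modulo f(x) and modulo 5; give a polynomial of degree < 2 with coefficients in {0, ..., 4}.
Multiply as integer polynomials: a · b = 3·x + 3. Reducing coefficients mod 5: a · b ≡ 3·x + 3. This already has degree < 2, so no reduction by f is needed. Hence a · b ≡ 3·x + 3 in F_5[x]/(f).

Final answer: a · b ≡ 3·x + 3 (mod f(x))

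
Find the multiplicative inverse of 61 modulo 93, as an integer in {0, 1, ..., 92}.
61^(−1) ≡ 61 (mod 93)

Apply the extended Euclidean algorithm to (93, 61), tracking rows (r, s, t) with s·93 + t·61 = r. Each division r_prev = q·r_cur + r_new produces the new row as (previous row) − q·(current row):
  row A: (93, 1, 0)   [1·93 + 0·61 = 93]
  row B: (61, 0, 1)   [0·93 + 1·61 = 61]
  93 = 1·61 + 32   → row C = row A − 1·row B = (32, 1, −1)   [check: 1·93 − 1·61 = 32]
  61 = 1·32 + 29   → row D = row B − 1·row C = (29, −1, 2)   [check: −1·93 + 2·61 = 29]
  32 = 1·29 + 3   → row E = row C − 1·row D = (3, 2, −3)   [check: 2·93 − 3·61 = 3]
  29 = 9·3 + 2   → row F = row D − 9·row E = (2, −19, 29)   [check: −19·93 + 29·61 = 2]
  3 = 1·2 + 1   → row G = row E − 1·row F = (1, 21, −32)   [check: 21·93 − 32·61 = 1]
  2 = 2·1 + 0   → remainder 0, stop. gcd = 1 (last nonzero row G).
The gcd is 1, so 61 is invertible mod 93. The last nonzero row gives 21·93 − 32·61 = 1, so t = −32. So 61^(−1) ≡ −32 ≡ 61 (mod 93). Verify: 61 · 61 = 3721 ≡ 1 (mod 93). ✓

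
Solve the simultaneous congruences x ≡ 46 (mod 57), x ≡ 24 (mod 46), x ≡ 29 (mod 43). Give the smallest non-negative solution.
The moduli 57, 46, 43 are pairwise coprime, so by the CRT there is a unique solution mod 57·46·43 = 112746.
Solve by successive substitution. Start with x ≡ 46 (mod 57).
  Combine with x ≡ 24 (mod 46): write x = 46 + 57·t and require 46 + 57·t ≡ 24 (mod 46), i.e. 57·t ≡ 24 − 46 ≡ 24 (mod 46). Since 57^(−1) ≡ 21 (mod 46) (57 ≡ 11 (mod 46)), t ≡ 21·24 ≡ 44 (mod 46). So x ≡ 46 + 57·44 = 2554 (mod 2622).
  Combine with x ≡ 29 (mod 43): write x = 2554 + 2622·t and require 2554 + 2622·t ≡ 29 (mod 43), i.e. 2622·t ≡ 29 − 2554 ≡ 12 (mod 43). Since 2622^(−1) ≡ 42 (mod 43) (2622 ≡ 42 (mod 43)), t ≡ 42·12 ≡ 31 (mod 43). So x ≡ 2554 + 2622·31 = 83836 (mod 112746).
Unique solution in [0, 112746): x = 83836.

Final answer: x ≡ 83836 (mod 112746); the representative in [0, 112746) is 83836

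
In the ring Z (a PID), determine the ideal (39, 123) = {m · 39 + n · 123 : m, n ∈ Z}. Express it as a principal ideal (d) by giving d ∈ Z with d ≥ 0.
In the PID Z, (a, b) is generated by gcd(a, b). Compute gcd(123, 39) with the extended Euclidean algorithm, tracking rows (r, s, t) with s·123 + t·39 = r:
  row A: (123, 1, 0)   [1·123 + 0·39 = 123]
  row B: (39, 0, 1)   [0·123 + 1·39 = 39]
  123 = 3·39 + 6   → row C = row A − 3·row B = (6, 1, −3)   [check: 1·123 − 3·39 = 6]
  39 = 6·6 + 3   → row D = row B − 6·row C = (3, −6, 19)   [check: −6·123 + 19·39 = 3]
  6 = 2·3 + 0   → remainder 0, stop. gcd = 3 (last nonzero row D).
So gcd(39, 123) = 3, with Bézout identity −6·123 + 19·39 = 3. Containment (⊇): the Bézout identity exhibits 3 as an element of (39, 123), giving (3) ⊆ (39, 123). Containment (⊆): since 3 | 39 and 3 | 123 (39 = 3·13, 123 = 3·41), every Z-linear combination of 39 and 123 is divisible by 3, so (39, 123) ⊆ (3). Therefore (39, 123) = (3), d = 3.

Final answer: (39, 123) = (3); d = 3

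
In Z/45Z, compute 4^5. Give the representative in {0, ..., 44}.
34

Use repeated squaring. Binary(5) = 101. Walk through the bits of the exponent 5 left-to-right: at each bit after the leading one, square the running value, then multiply by 4 if the bit is 1 (always reducing mod 45):
  bit 1 = 1 (leading): start with 4.
  bit 2 = 0: square 4^2 = 16 (mod 45).
  bit 3 = 1: square 16^2 = 256 ≡ 31; bit is 1, so multiply 31·4 = 124 ≡ 34 (mod 45).
Final value: 4^5 ≡ 34 (mod 45).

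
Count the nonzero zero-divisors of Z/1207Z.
Z/1207Z has 86 nonzero zero-divisors

In Z/1207Z each nonzero element is either a unit (gcd with 1207 is 1) or a zero-divisor (gcd > 1). The number of units is φ(1207): factorise 1207 = 17 · 71, so φ(1207) = (17 − 1) · (71 − 1) = 16 · 70 = 1120. The nonzero elements number 1207 − 1 = 1206. Hence the nonzero zero-divisors number 1206 − 1120 = 86.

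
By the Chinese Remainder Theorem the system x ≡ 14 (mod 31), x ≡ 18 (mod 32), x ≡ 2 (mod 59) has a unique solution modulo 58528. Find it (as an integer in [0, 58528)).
The moduli 31, 32, 59 are pairwise coprime, so by the CRT there is a unique solution mod 31·32·59 = 58528.
Solve by successive substitution. Start with x ≡ 14 (mod 31).
  Combine with x ≡ 18 (mod 32): write x = 14 + 31·t and require 14 + 31·t ≡ 18 (mod 32), i.e. 31·t ≡ 18 − 14 ≡ 4 (mod 32). Since 31^(−1) ≡ 31 (mod 32), t ≡ 31·4 ≡ 28 (mod 32). So x ≡ 14 + 31·28 = 882 (mod 992).
  Combine with x ≡ 2 (mod 59): write x = 882 + 992·t and require 882 + 992·t ≡ 2 (mod 59), i.e. 992·t ≡ 2 − 882 ≡ 5 (mod 59). Since 992^(−1) ≡ 16 (mod 59) (992 ≡ 48 (mod 59)), t ≡ 16·5 ≡ 21 (mod 59). So x ≡ 882 + 992·21 = 21714 (mod 58528).
Unique solution in [0, 58528): x = 21714.

Final answer: x ≡ 21714 (mod 58528); the representative in [0, 58528) is 21714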